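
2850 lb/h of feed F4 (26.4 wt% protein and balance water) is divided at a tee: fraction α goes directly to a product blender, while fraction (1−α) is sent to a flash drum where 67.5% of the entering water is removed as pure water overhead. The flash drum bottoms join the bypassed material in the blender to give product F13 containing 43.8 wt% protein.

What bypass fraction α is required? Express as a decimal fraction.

0.200

All 2850×0.264 = 752.4 lb/h of protein reaches F13, so F13 = 752.4/0.438 = 1717.8 lb/h and vapour = 1132.2 lb/h.
The evaporator receives (1−α)·2850 of feed at 0.736 water and removes 0.675 of that water:
0.675×0.736×(1−α)×2850 = 1132.2
(1−α) = 1132.2/1415.9 = 0.7996;  α = 0.2004.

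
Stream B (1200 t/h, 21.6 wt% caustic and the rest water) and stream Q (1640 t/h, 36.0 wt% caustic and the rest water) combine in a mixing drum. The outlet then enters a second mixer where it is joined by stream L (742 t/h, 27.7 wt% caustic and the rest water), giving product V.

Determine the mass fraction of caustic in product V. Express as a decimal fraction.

0.295

Overall, product flow = 3582 t/h.
caustic in = 1200×0.216 + 1640×0.360 + 742×0.277 = 1055.1 t/h.
caustic fraction in V = 0.295.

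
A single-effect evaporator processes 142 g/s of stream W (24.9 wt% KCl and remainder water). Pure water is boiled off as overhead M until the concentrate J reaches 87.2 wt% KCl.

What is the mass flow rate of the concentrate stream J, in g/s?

KCl is conserved: 142×0.249 = 35.358 g/s all reports to the concentrate.
Concentrate = 35.358/(target fraction) = 40.548 g/s.

40.55 g/s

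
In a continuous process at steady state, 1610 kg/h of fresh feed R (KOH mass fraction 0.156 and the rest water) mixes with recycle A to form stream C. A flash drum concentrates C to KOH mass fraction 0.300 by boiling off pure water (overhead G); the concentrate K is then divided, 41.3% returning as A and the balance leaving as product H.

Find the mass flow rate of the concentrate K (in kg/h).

1426 kg/h

Overall KOH balance (none leaves overhead): KOH in fresh feed = KOH in product, i.e. 1610×0.156 = (1−0.413)·K·0.300.
K = 251.16/(0.300×0.587) = 1426.2 kg/h.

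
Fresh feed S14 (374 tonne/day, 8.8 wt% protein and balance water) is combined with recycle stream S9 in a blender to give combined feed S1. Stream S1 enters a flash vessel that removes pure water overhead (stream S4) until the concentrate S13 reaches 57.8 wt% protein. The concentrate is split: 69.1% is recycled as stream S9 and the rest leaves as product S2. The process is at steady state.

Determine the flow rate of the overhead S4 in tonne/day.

Overall protein balance (none leaves overhead): protein in fresh feed = protein in product, i.e. 374×0.088 = (1−0.691)·S13·0.578.
S13 = 32.912/(0.578×0.309) = 184.28 tonne/day.
Recycle S9 = 0.691×184.28 = 127.33 tonne/day.
Combined feed S1 = 374 + 127.33 = 501.33 tonne/day.
Overhead S4 = S1 − S13 = 501.33 − 184.28 = 317.06 tonne/day.

317.1 tonne/day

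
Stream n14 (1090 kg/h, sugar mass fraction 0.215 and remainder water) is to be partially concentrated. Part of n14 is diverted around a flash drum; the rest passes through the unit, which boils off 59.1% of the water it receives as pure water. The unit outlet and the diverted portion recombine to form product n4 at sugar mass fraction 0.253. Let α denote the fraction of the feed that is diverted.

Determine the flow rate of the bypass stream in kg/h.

All 1090×0.215 = 234.35 kg/h of sugar reaches n4, so n4 = 234.35/0.253 = 926.28 kg/h and vapour = 163.72 kg/h.
The evaporator receives (1−α)·1090 of feed at 0.785 water and removes 0.591 of that water:
0.591×0.785×(1−α)×1090 = 163.72
(1−α) = 163.72/505.69 = 0.3237;  α = 0.6763.
Bypass flow = 0.6763×1090 = 737.12 kg/h.

737.1 kg/h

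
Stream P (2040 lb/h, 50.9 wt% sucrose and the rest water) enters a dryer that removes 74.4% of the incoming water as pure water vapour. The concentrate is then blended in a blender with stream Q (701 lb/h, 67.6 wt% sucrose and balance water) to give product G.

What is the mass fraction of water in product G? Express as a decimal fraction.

0.242

Vapour removed = 0.744×0.491×2040 = 745.22 lb/h; concentrate = 1294.8 lb/h.
water reaching the mixer = 256.42 (from concentrate) + 701×0.324 = 483.54 lb/h.
Product flow = 1294.8 + 701 = 1995.8 lb/h; water fraction = 0.242.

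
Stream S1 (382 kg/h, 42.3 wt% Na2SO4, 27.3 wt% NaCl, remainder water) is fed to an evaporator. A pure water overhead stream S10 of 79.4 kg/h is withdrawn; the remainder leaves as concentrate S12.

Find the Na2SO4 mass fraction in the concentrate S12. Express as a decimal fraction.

Na2SO4 is not removed: 382×0.423 = 161.59 kg/h of Na2SO4 enters S12.
Concentrate = 382 − 79.4 = 302.6 kg/h.
Mass fraction = 161.59/302.6 = 0.534.

0.534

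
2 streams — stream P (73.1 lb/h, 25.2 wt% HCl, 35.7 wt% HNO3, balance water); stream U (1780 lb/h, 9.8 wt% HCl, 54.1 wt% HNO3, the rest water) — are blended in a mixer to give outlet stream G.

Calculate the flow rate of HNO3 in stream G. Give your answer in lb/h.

989.1 lb/h

HNO3 out = HNO3 in = 73.1×0.357 + 1780×0.541 = 989.08 lb/h.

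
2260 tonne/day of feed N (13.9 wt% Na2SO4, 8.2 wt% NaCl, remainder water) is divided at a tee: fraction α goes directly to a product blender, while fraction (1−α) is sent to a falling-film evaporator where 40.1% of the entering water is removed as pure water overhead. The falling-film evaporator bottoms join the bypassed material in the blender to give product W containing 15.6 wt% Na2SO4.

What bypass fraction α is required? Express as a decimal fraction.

0.651

All 2260×0.139 = 314.14 tonne/day of Na2SO4 reaches W, so W = 314.14/0.156 = 2013.7 tonne/day and vapour = 246.28 tonne/day.
The evaporator receives (1−α)·2260 of feed at 0.779 water and removes 0.401 of that water:
0.401×0.779×(1−α)×2260 = 246.28
(1−α) = 246.28/705.98 = 0.3489;  α = 0.6511.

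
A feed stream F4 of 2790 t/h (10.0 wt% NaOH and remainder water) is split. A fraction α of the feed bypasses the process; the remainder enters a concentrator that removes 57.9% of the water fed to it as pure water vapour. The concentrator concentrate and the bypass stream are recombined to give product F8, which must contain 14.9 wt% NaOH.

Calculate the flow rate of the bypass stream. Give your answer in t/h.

All 2790×0.100 = 279 t/h of NaOH reaches F8, so F8 = 279/0.149 = 1872.5 t/h and vapour = 917.52 t/h.
The evaporator receives (1−α)·2790 of feed at 0.900 water and removes 0.579 of that water:
0.579×0.900×(1−α)×2790 = 917.52
(1−α) = 917.52/1453.9 = 0.6311;  α = 0.3689.
Bypass flow = 0.3689×2790 = 1029.3 t/h.

1029 t/h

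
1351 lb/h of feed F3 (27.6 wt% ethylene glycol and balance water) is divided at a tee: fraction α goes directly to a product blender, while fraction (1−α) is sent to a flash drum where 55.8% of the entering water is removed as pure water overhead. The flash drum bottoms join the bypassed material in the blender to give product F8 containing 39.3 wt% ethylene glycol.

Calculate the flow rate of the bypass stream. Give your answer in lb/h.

All 1351×0.276 = 372.88 lb/h of ethylene glycol reaches F8, so F8 = 372.88/0.393 = 948.79 lb/h and vapour = 402.21 lb/h.
The evaporator receives (1−α)·1351 of feed at 0.724 water and removes 0.558 of that water:
0.558×0.724×(1−α)×1351 = 402.21
(1−α) = 402.21/545.79 = 0.7369;  α = 0.2631.
Bypass flow = 0.2631×1351 = 355.42 lb/h.

355.4 lb/h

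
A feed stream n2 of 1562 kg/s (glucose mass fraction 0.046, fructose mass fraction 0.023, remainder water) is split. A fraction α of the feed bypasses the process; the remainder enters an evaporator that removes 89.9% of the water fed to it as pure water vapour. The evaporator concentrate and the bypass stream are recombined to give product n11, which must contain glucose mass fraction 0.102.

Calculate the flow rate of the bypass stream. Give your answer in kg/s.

All 1562×0.046 = 71.852 kg/s of glucose reaches n11, so n11 = 71.852/0.102 = 704.43 kg/s and vapour = 857.57 kg/s.
The evaporator receives (1−α)·1562 of feed at 0.931 water and removes 0.899 of that water:
0.899×0.931×(1−α)×1562 = 857.57
(1−α) = 857.57/1307.3 = 0.6560;  α = 0.3440.
Bypass flow = 0.3440×1562 = 537.39 kg/s.

537.4 kg/s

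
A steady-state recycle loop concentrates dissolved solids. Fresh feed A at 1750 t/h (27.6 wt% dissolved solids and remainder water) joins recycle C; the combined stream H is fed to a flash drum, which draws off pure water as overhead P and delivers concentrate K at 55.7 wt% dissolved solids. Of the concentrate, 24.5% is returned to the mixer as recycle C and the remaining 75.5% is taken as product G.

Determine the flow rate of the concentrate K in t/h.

1149 t/h

Overall dissolved solids balance (none leaves overhead): dissolved solids in fresh feed = dissolved solids in product, i.e. 1750×0.276 = (1−0.245)·K·0.557.
K = 483/(0.557×0.755) = 1148.5 t/h.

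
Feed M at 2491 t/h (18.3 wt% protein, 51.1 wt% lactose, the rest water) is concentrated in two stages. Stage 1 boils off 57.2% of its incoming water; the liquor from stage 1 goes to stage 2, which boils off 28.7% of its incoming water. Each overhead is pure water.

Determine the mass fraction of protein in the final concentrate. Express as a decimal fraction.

0.232

water in feed = 2491×0.306 = 762.25 t/h.
After stage 1: water left = (1−0.572)×762.25 = 326.24; stream total = 2055 t/h.
After stage 2: water left = (1−0.287)×326.24 = 232.61; final concentrate = 1961.4 t/h.
protein fraction = 455.85/1961.4 = 0.232.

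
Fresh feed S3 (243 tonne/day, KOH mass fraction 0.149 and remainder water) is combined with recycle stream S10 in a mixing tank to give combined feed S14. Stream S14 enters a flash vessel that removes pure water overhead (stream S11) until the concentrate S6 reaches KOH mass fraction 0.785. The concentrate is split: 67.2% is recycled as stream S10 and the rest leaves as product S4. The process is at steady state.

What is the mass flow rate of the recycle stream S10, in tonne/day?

94.5 tonne/day

Overall KOH balance (none leaves overhead): KOH in fresh feed = KOH in product, i.e. 243×0.149 = (1−0.672)·S6·0.785.
S6 = 36.207/(0.785×0.328) = 140.62 tonne/day.
Recycle S10 = 0.672×140.62 = 94.497 tonne/day.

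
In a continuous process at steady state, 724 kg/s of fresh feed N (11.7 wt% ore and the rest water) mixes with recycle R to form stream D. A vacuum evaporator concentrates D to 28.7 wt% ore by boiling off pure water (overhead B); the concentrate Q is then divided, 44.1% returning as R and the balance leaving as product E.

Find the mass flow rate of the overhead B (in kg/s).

428.9 kg/s

Overall ore balance (none leaves overhead): ore in fresh feed = ore in product, i.e. 724×0.117 = (1−0.441)·Q·0.287.
Q = 84.708/(0.287×0.559) = 528 kg/s.
Recycle R = 0.441×528 = 232.85 kg/s.
Combined feed D = 724 + 232.85 = 956.85 kg/s.
Overhead B = D − Q = 956.85 − 528 = 428.85 kg/s.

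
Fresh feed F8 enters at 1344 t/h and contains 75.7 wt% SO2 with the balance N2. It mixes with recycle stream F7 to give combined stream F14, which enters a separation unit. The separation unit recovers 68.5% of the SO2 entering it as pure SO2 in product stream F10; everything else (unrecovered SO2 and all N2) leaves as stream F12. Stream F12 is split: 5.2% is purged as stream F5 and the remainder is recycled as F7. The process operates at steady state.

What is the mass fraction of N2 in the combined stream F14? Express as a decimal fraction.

0.8124

N2 enters only via F8 and leaves only via the purge: 1344×0.243 = 0.052×(N2 in F12), and the separation unit passes all N2, so N2 in F14 = N2 in F12 = 6280.6 t/h.
SO2 in F14: m_A = 1344×0.757 + (1−0.052)·(1−0.685)·m_A, so m_A = 1017.4/0.7014 = 1450.6 t/h.
F14 = 1450.6 + 6280.6 = 7731.2 t/h.
N2 fraction in F14 = 6280.6/7731.2 = 0.8124.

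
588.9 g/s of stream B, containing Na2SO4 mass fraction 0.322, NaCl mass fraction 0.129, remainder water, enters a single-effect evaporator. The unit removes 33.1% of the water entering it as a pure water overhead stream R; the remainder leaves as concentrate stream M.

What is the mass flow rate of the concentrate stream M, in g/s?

481.9 g/s

water entering = 588.9×0.549 = 323.31 g/s; overhead removed = 0.331×323.31 = 107.01 g/s.
Concentrate = 588.9 − 107.01 = 481.89 g/s.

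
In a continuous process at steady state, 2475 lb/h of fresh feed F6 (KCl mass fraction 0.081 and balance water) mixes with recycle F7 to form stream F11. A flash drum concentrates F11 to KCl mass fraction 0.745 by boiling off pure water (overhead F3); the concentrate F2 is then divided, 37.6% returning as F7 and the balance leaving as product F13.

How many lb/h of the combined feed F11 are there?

2637 lb/h

Overall KCl balance (none leaves overhead): KCl in fresh feed = KCl in product, i.e. 2475×0.081 = (1−0.376)·F2·0.745.
F2 = 200.47/(0.745×0.624) = 431.24 lb/h.
Recycle F7 = 0.376×431.24 = 162.15 lb/h.
Combined feed F11 = 2475 + 162.15 = 2637.1 lb/h.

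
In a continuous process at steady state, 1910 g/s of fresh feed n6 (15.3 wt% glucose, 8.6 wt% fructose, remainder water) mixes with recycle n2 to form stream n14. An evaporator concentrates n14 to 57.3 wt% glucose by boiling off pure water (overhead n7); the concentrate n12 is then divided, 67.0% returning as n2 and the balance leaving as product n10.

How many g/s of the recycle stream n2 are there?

1035 g/s

Overall glucose balance (none leaves overhead): glucose in fresh feed = glucose in product, i.e. 1910×0.153 = (1−0.670)·n12·0.573.
n12 = 292.23/(0.573×0.330) = 1545.5 g/s.
Recycle n2 = 0.670×1545.5 = 1035.5 g/s.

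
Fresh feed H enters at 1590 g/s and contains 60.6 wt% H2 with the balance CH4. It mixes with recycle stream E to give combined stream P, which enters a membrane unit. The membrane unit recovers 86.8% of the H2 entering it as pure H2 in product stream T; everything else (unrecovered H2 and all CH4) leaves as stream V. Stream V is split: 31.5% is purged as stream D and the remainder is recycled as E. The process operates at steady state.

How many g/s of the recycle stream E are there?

CH4 enters only via H and leaves only via the purge: 1590×0.394 = 0.315×(CH4 in V), and the membrane unit passes all CH4, so CH4 in P = CH4 in V = 1988.8 g/s.
H2 in P: m_A = 1590×0.606 + (1−0.315)·(1−0.868)·m_A, so m_A = 963.54/0.9096 = 1059.3 g/s.
V = (1−0.868)×1059.3 + 1988.8 = 2128.6 g/s.
Recycle E = (1−0.315)×2128.6 = 1458.1 g/s.

1458 g/s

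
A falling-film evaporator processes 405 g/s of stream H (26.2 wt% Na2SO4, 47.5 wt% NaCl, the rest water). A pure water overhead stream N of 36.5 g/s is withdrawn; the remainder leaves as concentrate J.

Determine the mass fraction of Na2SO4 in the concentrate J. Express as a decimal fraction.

0.2880

Na2SO4 is not removed: 405×0.262 = 106.11 g/s of Na2SO4 enters J.
Concentrate = 405 − 36.5 = 368.5 g/s.
Mass fraction = 106.11/368.5 = 0.2880.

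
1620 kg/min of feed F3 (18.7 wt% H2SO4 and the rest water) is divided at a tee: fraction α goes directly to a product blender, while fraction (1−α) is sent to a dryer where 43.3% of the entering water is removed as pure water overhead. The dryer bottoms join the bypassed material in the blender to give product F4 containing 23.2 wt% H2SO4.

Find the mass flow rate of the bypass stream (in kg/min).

727.4 kg/min

All 1620×0.187 = 302.94 kg/min of H2SO4 reaches F4, so F4 = 302.94/0.232 = 1305.8 kg/min and vapour = 314.22 kg/min.
The evaporator receives (1−α)·1620 of feed at 0.813 water and removes 0.433 of that water:
0.433×0.813×(1−α)×1620 = 314.22
(1−α) = 314.22/570.29 = 0.5510;  α = 0.4490.
Bypass flow = 0.4490×1620 = 727.39 kg/min.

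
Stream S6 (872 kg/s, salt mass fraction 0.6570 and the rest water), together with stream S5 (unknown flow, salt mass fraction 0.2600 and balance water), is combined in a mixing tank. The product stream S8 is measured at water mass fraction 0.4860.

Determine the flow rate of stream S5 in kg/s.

Let S5 be the unknown flow. Total out = 872 + S5.
water balance: 299.1 + 0.740·S5 = 0.486·(872 + S5)
(0.740 − 0.486)·S5 = 0.486×872 − 299.1 = 124.7
S5 = 124.7 / 0.254 = 490.93 kg/s

490.9 kg/s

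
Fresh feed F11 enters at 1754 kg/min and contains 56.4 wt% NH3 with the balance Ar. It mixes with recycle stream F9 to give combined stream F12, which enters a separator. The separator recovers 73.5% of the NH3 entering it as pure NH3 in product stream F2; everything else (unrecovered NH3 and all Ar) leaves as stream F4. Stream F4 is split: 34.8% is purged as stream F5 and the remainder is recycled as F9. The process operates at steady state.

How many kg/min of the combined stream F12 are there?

Ar enters only via F11 and leaves only via the purge: 1754×0.436 = 0.348×(Ar in F4), and the separator passes all Ar, so Ar in F12 = Ar in F4 = 2197.5 kg/min.
NH3 in F12: m_A = 1754×0.564 + (1−0.348)·(1−0.735)·m_A, so m_A = 989.26/0.8272 = 1195.9 kg/min.
F12 = 1195.9 + 2197.5 = 3393.4 kg/min.

3393 kg/min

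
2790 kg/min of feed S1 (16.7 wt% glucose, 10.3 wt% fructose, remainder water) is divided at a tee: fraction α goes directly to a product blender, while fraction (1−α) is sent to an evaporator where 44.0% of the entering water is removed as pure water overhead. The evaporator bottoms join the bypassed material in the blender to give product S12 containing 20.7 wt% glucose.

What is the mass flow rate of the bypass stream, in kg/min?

1112 kg/min

All 2790×0.167 = 465.93 kg/min of glucose reaches S12, so S12 = 465.93/0.207 = 2250.9 kg/min and vapour = 539.13 kg/min.
The evaporator receives (1−α)·2790 of feed at 0.730 water and removes 0.440 of that water:
0.440×0.730×(1−α)×2790 = 539.13
(1−α) = 539.13/896.15 = 0.6016;  α = 0.3984.
Bypass flow = 0.3984×2790 = 1111.5 kg/min.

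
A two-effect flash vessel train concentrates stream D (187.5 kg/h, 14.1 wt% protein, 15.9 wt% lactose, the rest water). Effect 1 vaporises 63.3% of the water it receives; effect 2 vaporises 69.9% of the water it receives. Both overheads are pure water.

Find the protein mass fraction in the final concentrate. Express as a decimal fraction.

0.3737

water in feed = 187.5×0.700 = 131.25 kg/h.
After stage 1: water left = (1−0.633)×131.25 = 48.169; stream total = 104.42 kg/h.
After stage 2: water left = (1−0.699)×48.169 = 14.499; final concentrate = 70.749 kg/h.
protein fraction = 26.437/70.749 = 0.3737.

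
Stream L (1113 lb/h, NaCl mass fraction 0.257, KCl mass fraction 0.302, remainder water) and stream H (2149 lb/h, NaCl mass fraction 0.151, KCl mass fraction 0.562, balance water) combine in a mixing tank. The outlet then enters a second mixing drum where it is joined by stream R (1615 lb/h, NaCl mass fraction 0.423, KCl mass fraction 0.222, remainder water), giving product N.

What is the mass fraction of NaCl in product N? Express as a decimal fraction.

Overall, product flow = 4877 lb/h.
NaCl in = 1113×0.257 + 2149×0.151 + 1615×0.423 = 1293.7 lb/h.
NaCl fraction in N = 0.265.

0.265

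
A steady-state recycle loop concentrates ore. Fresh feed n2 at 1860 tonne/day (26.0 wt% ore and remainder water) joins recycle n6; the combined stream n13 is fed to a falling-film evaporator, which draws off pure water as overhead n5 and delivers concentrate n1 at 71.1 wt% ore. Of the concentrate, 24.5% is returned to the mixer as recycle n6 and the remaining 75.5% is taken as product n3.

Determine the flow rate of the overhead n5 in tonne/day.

Overall ore balance (none leaves overhead): ore in fresh feed = ore in product, i.e. 1860×0.260 = (1−0.245)·n1·0.711.
n1 = 483.6/(0.711×0.755) = 900.89 tonne/day.
Recycle n6 = 0.245×900.89 = 220.72 tonne/day.
Combined feed n13 = 1860 + 220.72 = 2080.7 tonne/day.
Overhead n5 = n13 − n1 = 2080.7 − 900.89 = 1179.8 tonne/day.

1180 tonne/day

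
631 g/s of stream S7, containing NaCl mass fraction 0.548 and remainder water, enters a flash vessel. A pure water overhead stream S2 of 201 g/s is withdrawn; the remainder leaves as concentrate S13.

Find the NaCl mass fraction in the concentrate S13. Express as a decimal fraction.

NaCl is not removed: 631×0.548 = 345.79 g/s of NaCl enters S13.
Concentrate = 631 − 201 = 430 g/s.
Mass fraction = 345.79/430 = 0.804.

0.804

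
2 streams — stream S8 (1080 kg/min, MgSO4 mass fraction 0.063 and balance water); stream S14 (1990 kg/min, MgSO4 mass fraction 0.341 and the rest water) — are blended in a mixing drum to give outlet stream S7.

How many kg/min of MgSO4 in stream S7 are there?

746.6 kg/min

MgSO4 out = MgSO4 in = 1080×0.063 + 1990×0.341 = 746.63 kg/min.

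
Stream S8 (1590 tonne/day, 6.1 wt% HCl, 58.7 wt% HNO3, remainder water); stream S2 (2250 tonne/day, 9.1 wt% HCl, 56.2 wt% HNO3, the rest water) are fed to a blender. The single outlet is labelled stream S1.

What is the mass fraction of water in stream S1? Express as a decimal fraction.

Total flow out = 1590 + 2250 = 3840 tonne/day.
water in = 1590×0.352 + 2250×0.347 = 1340.4 tonne/day.
water mass fraction in S1 = 1340.4/3840 = 0.349.

0.349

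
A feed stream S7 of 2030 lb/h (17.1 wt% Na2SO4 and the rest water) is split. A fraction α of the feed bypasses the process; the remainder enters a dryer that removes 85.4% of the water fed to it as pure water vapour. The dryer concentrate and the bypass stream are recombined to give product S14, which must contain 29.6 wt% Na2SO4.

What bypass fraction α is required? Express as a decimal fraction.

All 2030×0.171 = 347.13 lb/h of Na2SO4 reaches S14, so S14 = 347.13/0.296 = 1172.7 lb/h and vapour = 857.26 lb/h.
The evaporator receives (1−α)·2030 of feed at 0.829 water and removes 0.854 of that water:
0.854×0.829×(1−α)×2030 = 857.26
(1−α) = 857.26/1437.2 = 0.5965;  α = 0.4035.

0.404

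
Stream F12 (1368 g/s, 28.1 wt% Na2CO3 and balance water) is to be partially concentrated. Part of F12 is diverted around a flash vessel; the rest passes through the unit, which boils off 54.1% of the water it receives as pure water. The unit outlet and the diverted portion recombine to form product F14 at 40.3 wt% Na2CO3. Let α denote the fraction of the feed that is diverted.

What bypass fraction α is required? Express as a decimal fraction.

0.222

All 1368×0.281 = 384.41 g/s of Na2CO3 reaches F14, so F14 = 384.41/0.403 = 953.87 g/s and vapour = 414.13 g/s.
The evaporator receives (1−α)·1368 of feed at 0.719 water and removes 0.541 of that water:
0.541×0.719×(1−α)×1368 = 414.13
(1−α) = 414.13/532.12 = 0.7783;  α = 0.2217.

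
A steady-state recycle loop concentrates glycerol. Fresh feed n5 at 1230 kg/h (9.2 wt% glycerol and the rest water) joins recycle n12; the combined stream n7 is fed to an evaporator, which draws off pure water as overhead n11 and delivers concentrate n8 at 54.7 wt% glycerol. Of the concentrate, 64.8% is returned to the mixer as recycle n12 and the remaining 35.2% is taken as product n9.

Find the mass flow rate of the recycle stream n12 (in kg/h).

Overall glycerol balance (none leaves overhead): glycerol in fresh feed = glycerol in product, i.e. 1230×0.092 = (1−0.648)·n8·0.547.
n8 = 113.16/(0.547×0.352) = 587.71 kg/h.
Recycle n12 = 0.648×587.71 = 380.84 kg/h.

380.8 kg/h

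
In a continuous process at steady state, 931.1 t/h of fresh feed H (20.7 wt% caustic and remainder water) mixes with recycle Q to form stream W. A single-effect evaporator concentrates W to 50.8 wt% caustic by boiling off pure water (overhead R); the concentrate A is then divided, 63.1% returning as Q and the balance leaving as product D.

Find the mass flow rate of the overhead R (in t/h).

Overall caustic balance (none leaves overhead): caustic in fresh feed = caustic in product, i.e. 931.1×0.207 = (1−0.631)·A·0.508.
A = 192.74/(0.508×0.369) = 1028.2 t/h.
Recycle Q = 0.631×1028.2 = 648.79 t/h.
Combined feed W = 931.1 + 648.79 = 1579.9 t/h.
Overhead R = W − A = 1579.9 − 1028.2 = 551.7 t/h.

551.7 t/h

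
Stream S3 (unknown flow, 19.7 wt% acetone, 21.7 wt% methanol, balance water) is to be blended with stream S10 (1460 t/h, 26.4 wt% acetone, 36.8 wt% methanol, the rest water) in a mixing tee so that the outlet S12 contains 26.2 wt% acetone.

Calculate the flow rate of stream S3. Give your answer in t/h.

Let S3 be the unknown flow. Total out = 1460 + S3.
acetone balance: 385.44 + 0.197·S3 = 0.262·(1460 + S3)
(0.197 − 0.262)·S3 = 0.262×1460 − 385.44 = -2.92
S3 = -2.92 / -0.065 = 44.923 t/h

44.92 t/h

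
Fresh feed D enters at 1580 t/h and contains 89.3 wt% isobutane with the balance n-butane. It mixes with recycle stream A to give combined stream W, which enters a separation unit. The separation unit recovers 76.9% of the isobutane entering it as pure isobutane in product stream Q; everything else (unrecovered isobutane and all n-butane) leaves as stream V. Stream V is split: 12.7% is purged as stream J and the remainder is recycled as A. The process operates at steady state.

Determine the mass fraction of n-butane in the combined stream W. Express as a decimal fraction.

0.4296

n-butane enters only via D and leaves only via the purge: 1580×0.107 = 0.127×(n-butane in V), and the separation unit passes all n-butane, so n-butane in W = n-butane in V = 1331.2 t/h.
isobutane in W: m_A = 1580×0.893 + (1−0.127)·(1−0.769)·m_A, so m_A = 1410.9/0.7983 = 1767.3 t/h.
W = 1767.3 + 1331.2 = 3098.5 t/h.
n-butane fraction in W = 1331.2/3098.5 = 0.4296.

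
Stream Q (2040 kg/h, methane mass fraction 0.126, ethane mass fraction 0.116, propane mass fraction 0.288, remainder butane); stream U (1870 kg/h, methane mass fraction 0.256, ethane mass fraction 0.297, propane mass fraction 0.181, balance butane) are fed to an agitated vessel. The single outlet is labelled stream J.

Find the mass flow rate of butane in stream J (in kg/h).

1456 kg/h

butane out = butane in = 2040×0.470 + 1870×0.266 = 1456.2 kg/h.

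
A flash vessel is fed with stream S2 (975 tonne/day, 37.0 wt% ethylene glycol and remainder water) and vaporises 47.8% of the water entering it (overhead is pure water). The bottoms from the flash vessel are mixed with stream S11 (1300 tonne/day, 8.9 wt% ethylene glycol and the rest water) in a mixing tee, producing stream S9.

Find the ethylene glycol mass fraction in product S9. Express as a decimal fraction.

Vapour removed = 0.478×0.630×975 = 293.61 tonne/day; concentrate = 681.39 tonne/day.
ethylene glycol reaching the mixer = 360.75 (from concentrate) + 1300×0.089 = 476.45 tonne/day.
Product flow = 681.39 + 1300 = 1981.4 tonne/day; ethylene glycol fraction = 0.240.

0.240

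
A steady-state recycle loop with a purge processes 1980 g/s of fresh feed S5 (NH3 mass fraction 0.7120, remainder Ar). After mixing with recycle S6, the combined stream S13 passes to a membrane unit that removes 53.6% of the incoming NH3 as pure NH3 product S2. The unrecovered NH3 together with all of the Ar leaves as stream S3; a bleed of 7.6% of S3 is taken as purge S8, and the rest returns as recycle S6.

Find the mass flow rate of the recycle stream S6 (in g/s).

7991 g/s

Ar enters only via S5 and leaves only via the purge: 1980×0.288 = 0.076×(Ar in S3), and the membrane unit passes all Ar, so Ar in S13 = Ar in S3 = 7503.2 g/s.
NH3 in S13: m_A = 1980×0.712 + (1−0.076)·(1−0.536)·m_A, so m_A = 1409.8/0.5713 = 2467.8 g/s.
S3 = (1−0.536)×2467.8 + 7503.2 = 8648.2 g/s.
Recycle S6 = (1−0.076)×8648.2 = 7990.9 g/s.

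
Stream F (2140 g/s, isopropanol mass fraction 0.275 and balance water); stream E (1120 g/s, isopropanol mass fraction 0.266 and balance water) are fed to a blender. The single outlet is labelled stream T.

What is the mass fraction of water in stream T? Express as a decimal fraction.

0.728

Total flow out = 2140 + 1120 = 3260 g/s.
water in = 2140×0.725 + 1120×0.734 = 2373.6 g/s.
water mass fraction in T = 2373.6/3260 = 0.728.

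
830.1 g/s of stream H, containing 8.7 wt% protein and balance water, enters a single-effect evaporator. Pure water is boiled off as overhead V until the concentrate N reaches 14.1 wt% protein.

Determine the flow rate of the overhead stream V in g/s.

protein is conserved: 830.1×0.087 = 72.219 g/s all reports to the concentrate.
Concentrate = 72.219/(target fraction) = 512.19 g/s.
Overhead = 830.1 − 512.19 = 317.91 g/s.

317.9 g/s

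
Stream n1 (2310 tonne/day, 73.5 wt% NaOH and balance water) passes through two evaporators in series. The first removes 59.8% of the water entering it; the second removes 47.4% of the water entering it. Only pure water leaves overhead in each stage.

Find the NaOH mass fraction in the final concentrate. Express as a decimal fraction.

0.929

water in feed = 2310×0.265 = 612.15 tonne/day.
After stage 1: water left = (1−0.598)×612.15 = 246.08; stream total = 1943.9 tonne/day.
After stage 2: water left = (1−0.474)×246.08 = 129.44; final concentrate = 1827.3 tonne/day.
NaOH fraction = 1697.8/1827.3 = 0.929.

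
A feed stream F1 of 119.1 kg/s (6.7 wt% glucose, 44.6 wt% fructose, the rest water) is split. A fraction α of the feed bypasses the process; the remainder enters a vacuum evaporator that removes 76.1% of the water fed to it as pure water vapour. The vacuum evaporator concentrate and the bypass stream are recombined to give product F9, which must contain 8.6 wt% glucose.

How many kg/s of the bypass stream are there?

48.1 kg/s

All 119.1×0.067 = 7.9797 kg/s of glucose reaches F9, so F9 = 7.9797/0.086 = 92.787 kg/s and vapour = 26.313 kg/s.
The evaporator receives (1−α)·119.1 of feed at 0.487 water and removes 0.761 of that water:
0.761×0.487×(1−α)×119.1 = 26.313
(1−α) = 26.313/44.139 = 0.5961;  α = 0.4039.
Bypass flow = 0.4039×119.1 = 48.101 kg/s.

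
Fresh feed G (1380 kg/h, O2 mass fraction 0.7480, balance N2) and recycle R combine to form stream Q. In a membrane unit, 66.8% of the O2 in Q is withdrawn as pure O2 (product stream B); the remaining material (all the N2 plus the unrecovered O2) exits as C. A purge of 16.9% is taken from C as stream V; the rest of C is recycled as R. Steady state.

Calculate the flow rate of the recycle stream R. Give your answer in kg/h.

N2 enters only via G and leaves only via the purge: 1380×0.252 = 0.169×(N2 in C), and the membrane unit passes all N2, so N2 in Q = N2 in C = 2057.8 kg/h.
O2 in Q: m_A = 1380×0.748 + (1−0.169)·(1−0.668)·m_A, so m_A = 1032.2/0.7241 = 1425.5 kg/h.
C = (1−0.668)×1425.5 + 2057.8 = 2531 kg/h.
Recycle R = (1−0.169)×2531 = 2103.3 kg/h.

2103 kg/h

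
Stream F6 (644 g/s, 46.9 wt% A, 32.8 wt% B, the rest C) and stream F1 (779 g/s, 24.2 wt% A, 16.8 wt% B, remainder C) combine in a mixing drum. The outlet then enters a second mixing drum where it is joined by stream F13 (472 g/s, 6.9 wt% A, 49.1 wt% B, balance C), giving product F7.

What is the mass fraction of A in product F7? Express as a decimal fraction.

0.276

Overall, product flow = 1895 g/s.
A in = 644×0.469 + 779×0.242 + 472×0.069 = 523.12 g/s.
A fraction in F7 = 0.276.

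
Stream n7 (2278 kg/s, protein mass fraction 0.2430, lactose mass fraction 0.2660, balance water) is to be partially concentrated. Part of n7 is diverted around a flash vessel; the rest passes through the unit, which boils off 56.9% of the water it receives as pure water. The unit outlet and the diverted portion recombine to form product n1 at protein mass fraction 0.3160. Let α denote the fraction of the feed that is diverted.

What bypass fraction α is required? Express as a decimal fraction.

0.173

All 2278×0.243 = 553.55 kg/s of protein reaches n1, so n1 = 553.55/0.316 = 1751.8 kg/s and vapour = 526.25 kg/s.
The evaporator receives (1−α)·2278 of feed at 0.491 water and removes 0.569 of that water:
0.569×0.491×(1−α)×2278 = 526.25
(1−α) = 526.25/636.43 = 0.8269;  α = 0.1731.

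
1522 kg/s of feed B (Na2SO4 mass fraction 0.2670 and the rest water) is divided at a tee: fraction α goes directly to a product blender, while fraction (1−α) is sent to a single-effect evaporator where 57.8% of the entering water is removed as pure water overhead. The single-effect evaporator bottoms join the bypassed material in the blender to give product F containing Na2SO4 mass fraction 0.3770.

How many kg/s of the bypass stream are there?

All 1522×0.267 = 406.37 kg/s of Na2SO4 reaches F, so F = 406.37/0.377 = 1077.9 kg/s and vapour = 444.08 kg/s.
The evaporator receives (1−α)·1522 of feed at 0.733 water and removes 0.578 of that water:
0.578×0.733×(1−α)×1522 = 444.08
(1−α) = 444.08/644.83 = 0.6887;  α = 0.3113.
Bypass flow = 0.3113×1522 = 473.82 kg/s.

473.8 kg/s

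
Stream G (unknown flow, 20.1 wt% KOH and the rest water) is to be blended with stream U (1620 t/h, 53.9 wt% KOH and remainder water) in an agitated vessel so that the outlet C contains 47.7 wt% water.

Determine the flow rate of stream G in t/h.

Let G be the unknown flow. Total out = 1620 + G.
water balance: 746.82 + 0.799·G = 0.477·(1620 + G)
(0.799 − 0.477)·G = 0.477×1620 − 746.82 = 25.92
G = 25.92 / 0.322 = 80.497 t/h

80.5 t/h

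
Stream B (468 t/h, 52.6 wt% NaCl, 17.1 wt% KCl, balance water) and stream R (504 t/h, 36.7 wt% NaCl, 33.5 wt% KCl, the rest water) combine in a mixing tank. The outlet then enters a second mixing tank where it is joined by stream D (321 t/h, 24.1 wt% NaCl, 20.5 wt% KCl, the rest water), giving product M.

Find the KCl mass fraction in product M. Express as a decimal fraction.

0.243

Overall, product flow = 1293 t/h.
KCl in = 468×0.171 + 504×0.335 + 321×0.205 = 314.67 t/h.
KCl fraction in M = 0.243.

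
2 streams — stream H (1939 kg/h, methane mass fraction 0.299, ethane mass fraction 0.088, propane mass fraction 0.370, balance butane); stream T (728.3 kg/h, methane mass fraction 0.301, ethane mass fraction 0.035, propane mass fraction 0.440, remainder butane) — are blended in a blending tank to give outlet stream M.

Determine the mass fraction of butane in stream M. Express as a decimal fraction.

Total flow out = 1939 + 728.3 = 2667.3 kg/h.
butane in = 1939×0.243 + 728.3×0.224 = 634.32 kg/h.
butane mass fraction in M = 634.32/2667.3 = 0.238.

0.238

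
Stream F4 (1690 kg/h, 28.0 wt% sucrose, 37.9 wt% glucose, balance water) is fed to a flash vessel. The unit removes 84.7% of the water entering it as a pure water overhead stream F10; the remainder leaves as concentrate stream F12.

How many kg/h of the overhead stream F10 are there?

488.1 kg/h

water entering = 1690×0.341 = 576.29 kg/h; overhead removed = 0.847×576.29 = 488.12 kg/h.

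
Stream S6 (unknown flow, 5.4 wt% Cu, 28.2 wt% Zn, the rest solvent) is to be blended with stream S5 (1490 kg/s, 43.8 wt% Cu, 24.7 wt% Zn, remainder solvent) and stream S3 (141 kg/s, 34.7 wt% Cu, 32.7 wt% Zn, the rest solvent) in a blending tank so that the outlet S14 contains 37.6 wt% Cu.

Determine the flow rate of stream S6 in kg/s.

Let S6 be the unknown flow. Total out = 1631 + S6.
Cu balance: 701.55 + 0.054·S6 = 0.376·(1631 + S6)
(0.054 − 0.376)·S6 = 0.376×1631 − 701.55 = -88.291
S6 = -88.291 / -0.322 = 274.2 kg/s

274.2 kg/s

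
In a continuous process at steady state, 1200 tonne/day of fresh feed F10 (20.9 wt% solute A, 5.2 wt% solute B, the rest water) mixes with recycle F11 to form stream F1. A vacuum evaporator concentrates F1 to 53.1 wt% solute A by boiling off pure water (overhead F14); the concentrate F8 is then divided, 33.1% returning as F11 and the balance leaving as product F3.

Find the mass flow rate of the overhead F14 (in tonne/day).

727.7 tonne/day

Overall solute A balance (none leaves overhead): solute A in fresh feed = solute A in product, i.e. 1200×0.209 = (1−0.331)·F8·0.531.
F8 = 250.8/(0.531×0.669) = 706 tonne/day.
Recycle F11 = 0.331×706 = 233.69 tonne/day.
Combined feed F1 = 1200 + 233.69 = 1433.7 tonne/day.
Overhead F14 = F1 − F8 = 1433.7 − 706 = 727.68 tonne/day.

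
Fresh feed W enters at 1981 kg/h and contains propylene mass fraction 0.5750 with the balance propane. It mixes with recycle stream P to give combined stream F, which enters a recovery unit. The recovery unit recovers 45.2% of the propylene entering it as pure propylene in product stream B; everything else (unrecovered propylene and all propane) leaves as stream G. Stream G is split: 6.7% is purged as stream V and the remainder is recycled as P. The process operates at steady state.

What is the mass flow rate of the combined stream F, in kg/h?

propane enters only via W and leaves only via the purge: 1981×0.425 = 0.067×(propane in G), and the recovery unit passes all propane, so propane in F = propane in G = 12566 kg/h.
propylene in F: m_A = 1981×0.575 + (1−0.067)·(1−0.452)·m_A, so m_A = 1139.1/0.4887 = 2330.8 kg/h.
F = 2330.8 + 12566 = 14897 kg/h.

14900 kg/h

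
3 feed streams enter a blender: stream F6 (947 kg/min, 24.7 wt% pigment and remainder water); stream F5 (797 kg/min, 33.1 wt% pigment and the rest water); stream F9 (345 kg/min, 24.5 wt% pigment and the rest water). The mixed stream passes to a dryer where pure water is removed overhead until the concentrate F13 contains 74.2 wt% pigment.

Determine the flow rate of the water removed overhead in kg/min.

1304 kg/min

pigment entering = 947×0.247 + 797×0.331 + 345×0.245 = 582.24 kg/min.
All pigment reports to F13, so F13 = 582.24/0.742 = 784.69 kg/min.
Total feed = 2089 kg/min; overhead = 2089 − 784.69 = 1304.3 kg/min.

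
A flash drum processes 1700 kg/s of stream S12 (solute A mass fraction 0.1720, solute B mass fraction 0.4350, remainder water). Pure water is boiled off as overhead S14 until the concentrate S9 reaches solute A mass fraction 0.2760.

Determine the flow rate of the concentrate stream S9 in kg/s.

1059 kg/s

solute A is conserved: 1700×0.172 = 292.4 kg/s all reports to the concentrate.
Concentrate = 292.4/(target fraction) = 1059.4 kg/s.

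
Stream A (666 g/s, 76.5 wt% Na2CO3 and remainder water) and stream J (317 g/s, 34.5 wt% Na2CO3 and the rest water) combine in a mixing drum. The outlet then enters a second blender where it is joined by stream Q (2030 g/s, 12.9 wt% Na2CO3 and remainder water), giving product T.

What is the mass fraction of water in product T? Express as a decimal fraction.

Overall, product flow = 3013 g/s.
water in = 666×0.235 + 317×0.655 + 2030×0.871 = 2132.3 g/s.
water fraction in T = 0.708.

0.708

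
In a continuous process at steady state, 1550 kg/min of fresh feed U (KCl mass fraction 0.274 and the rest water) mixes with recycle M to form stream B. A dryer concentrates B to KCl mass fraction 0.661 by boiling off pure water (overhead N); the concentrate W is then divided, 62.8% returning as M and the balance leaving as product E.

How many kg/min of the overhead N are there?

Overall KCl balance (none leaves overhead): KCl in fresh feed = KCl in product, i.e. 1550×0.274 = (1−0.628)·W·0.661.
W = 424.7/(0.661×0.372) = 1727.2 kg/min.
Recycle M = 0.628×1727.2 = 1084.7 kg/min.
Combined feed B = 1550 + 1084.7 = 2634.7 kg/min.
Overhead N = B − W = 2634.7 − 1727.2 = 907.49 kg/min.

907.5 kg/min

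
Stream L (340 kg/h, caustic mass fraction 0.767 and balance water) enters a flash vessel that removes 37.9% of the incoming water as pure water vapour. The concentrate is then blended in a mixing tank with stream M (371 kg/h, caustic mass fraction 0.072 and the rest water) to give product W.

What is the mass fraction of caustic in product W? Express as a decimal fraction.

Vapour removed = 0.379×0.233×340 = 30.024 kg/h; concentrate = 309.98 kg/h.
caustic reaching the mixer = 260.78 (from concentrate) + 371×0.072 = 287.49 kg/h.
Product flow = 309.98 + 371 = 680.98 kg/h; caustic fraction = 0.422.

0.422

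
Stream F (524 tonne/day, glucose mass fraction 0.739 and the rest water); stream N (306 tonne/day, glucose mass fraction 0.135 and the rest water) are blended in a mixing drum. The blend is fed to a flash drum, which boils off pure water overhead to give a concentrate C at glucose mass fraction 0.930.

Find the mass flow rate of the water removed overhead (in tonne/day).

369.2 tonne/day

glucose entering = 524×0.739 + 306×0.135 = 428.55 tonne/day.
All glucose reports to C, so C = 428.55/0.930 = 460.8 tonne/day.
Total feed = 830 tonne/day; overhead = 830 − 460.8 = 369.2 tonne/day.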